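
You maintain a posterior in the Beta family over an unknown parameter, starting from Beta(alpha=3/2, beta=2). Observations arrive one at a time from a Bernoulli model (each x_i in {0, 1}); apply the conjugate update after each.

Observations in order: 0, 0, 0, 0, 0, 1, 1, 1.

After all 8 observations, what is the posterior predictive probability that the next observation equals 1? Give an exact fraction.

obs 1: x=0 → posterior Beta(3/2, 3)
obs 2: x=0 → posterior Beta(3/2, 4)
obs 3: x=0 → posterior Beta(3/2, 5)
obs 4: x=0 → posterior Beta(3/2, 6)
obs 5: x=0 → posterior Beta(3/2, 7)
obs 6: x=1 → posterior Beta(5/2, 7)
obs 7: x=1 → posterior Beta(7/2, 7)
obs 8: x=1 → posterior Beta(9/2, 7)

9/23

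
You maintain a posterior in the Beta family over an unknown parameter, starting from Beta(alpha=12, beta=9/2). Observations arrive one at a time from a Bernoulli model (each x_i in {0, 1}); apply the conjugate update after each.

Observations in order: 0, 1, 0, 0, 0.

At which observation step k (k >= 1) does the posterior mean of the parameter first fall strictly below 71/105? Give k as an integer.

obs 1: x=0 → posterior Beta(12, 11/2)
obs 2: x=1 → posterior Beta(13, 11/2)
obs 3: x=0 → posterior Beta(13, 13/2)
obs 4: x=0 → posterior Beta(13, 15/2)
obs 5: x=0 → posterior Beta(13, 17/2)

k = 3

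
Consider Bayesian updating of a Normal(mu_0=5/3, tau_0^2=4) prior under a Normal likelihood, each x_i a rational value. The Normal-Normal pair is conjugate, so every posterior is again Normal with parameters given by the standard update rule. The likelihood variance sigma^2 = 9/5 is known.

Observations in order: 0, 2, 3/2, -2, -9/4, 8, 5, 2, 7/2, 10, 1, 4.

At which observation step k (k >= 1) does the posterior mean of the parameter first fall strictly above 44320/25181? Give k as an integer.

obs 1: x=0 → posterior Normal(15/29, 36/29)
obs 2: x=2 → posterior Normal(55/49, 36/49)
obs 3: x=3/2 → posterior Normal(85/69, 12/23)
obs 4: x=-2 → posterior Normal(45/89, 36/89)
obs 5: x=-9/4 → posterior Normal(0, 36/109)
obs 6: x=8 → posterior Normal(160/129, 12/43)
obs 7: x=5 → posterior Normal(260/149, 36/149)
obs 8: x=2 → posterior Normal(300/169, 36/169)
obs 9: x=7/2 → posterior Normal(370/189, 4/21)
obs 10: x=10 → posterior Normal(30/11, 36/209)
obs 11: x=1 → posterior Normal(590/229, 36/229)
obs 12: x=4 → posterior Normal(670/249, 12/83)

k = 8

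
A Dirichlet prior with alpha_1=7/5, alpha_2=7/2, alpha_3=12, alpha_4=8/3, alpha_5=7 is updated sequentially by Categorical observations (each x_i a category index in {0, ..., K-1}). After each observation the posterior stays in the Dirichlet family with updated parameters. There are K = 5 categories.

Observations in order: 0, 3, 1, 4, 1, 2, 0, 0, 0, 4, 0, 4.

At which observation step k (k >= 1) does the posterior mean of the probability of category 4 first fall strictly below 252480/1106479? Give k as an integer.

k = 9

obs 1: x=0 → posterior Dirichlet(12/5, 7/2, 12, 8/3, 7)
obs 2: x=3 → posterior Dirichlet(12/5, 7/2, 12, 11/3, 7)
obs 3: x=1 → posterior Dirichlet(12/5, 9/2, 12, 11/3, 7)
obs 4: x=4 → posterior Dirichlet(12/5, 9/2, 12, 11/3, 8)
obs 5: x=1 → posterior Dirichlet(12/5, 11/2, 12, 11/3, 8)
obs 6: x=2 → posterior Dirichlet(12/5, 11/2, 13, 11/3, 8)
obs 7: x=0 → posterior Dirichlet(17/5, 11/2, 13, 11/3, 8)
obs 8: x=0 → posterior Dirichlet(22/5, 11/2, 13, 11/3, 8)
obs 9: x=0 → posterior Dirichlet(27/5, 11/2, 13, 11/3, 8)
obs 10: x=4 → posterior Dirichlet(27/5, 11/2, 13, 11/3, 9)
obs 11: x=0 → posterior Dirichlet(32/5, 11/2, 13, 11/3, 9)
obs 12: x=4 → posterior Dirichlet(32/5, 11/2, 13, 11/3, 10)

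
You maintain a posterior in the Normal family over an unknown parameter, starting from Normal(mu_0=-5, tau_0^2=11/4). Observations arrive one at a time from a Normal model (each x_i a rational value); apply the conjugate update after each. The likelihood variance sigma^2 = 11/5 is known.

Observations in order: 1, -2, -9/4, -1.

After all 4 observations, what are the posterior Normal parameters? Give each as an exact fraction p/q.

obs 1: x=1 → posterior Normal(-5/3, 11/9)
obs 2: x=-2 → posterior Normal(-25/14, 11/14)
obs 3: x=-9/4 → posterior Normal(-145/76, 11/19)
obs 4: x=-1 → posterior Normal(-55/32, 11/24)

mu_0=-55/32, tau_0^2=11/24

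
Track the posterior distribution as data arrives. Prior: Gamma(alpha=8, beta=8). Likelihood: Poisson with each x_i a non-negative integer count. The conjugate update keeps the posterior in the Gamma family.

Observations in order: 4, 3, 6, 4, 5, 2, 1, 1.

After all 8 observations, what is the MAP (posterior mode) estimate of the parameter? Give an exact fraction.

33/16

obs 1: x=4 → posterior Gamma(12, 9)
obs 2: x=3 → posterior Gamma(15, 10)
obs 3: x=6 → posterior Gamma(21, 11)
obs 4: x=4 → posterior Gamma(25, 12)
obs 5: x=5 → posterior Gamma(30, 13)
obs 6: x=2 → posterior Gamma(32, 14)
obs 7: x=1 → posterior Gamma(33, 15)
obs 8: x=1 → posterior Gamma(34, 16)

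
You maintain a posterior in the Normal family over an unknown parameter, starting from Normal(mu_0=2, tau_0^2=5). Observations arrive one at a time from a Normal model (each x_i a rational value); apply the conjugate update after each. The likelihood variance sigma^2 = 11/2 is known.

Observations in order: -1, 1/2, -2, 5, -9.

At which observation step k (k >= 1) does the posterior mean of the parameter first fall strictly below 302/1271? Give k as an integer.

k = 3

obs 1: x=-1 → posterior Normal(4/7, 55/21)
obs 2: x=1/2 → posterior Normal(17/31, 55/31)
obs 3: x=-2 → posterior Normal(-3/41, 55/41)
obs 4: x=5 → posterior Normal(47/51, 55/51)
obs 5: x=-9 → posterior Normal(-43/61, 55/61)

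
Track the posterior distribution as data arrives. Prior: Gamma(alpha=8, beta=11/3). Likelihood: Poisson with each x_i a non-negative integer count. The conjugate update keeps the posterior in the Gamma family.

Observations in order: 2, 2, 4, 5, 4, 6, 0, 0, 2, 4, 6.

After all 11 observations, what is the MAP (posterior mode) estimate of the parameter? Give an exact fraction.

63/22

obs 1: x=2 → posterior Gamma(10, 14/3)
obs 2: x=2 → posterior Gamma(12, 17/3)
obs 3: x=4 → posterior Gamma(16, 20/3)
obs 4: x=5 → posterior Gamma(21, 23/3)
obs 5: x=4 → posterior Gamma(25, 26/3)
obs 6: x=6 → posterior Gamma(31, 29/3)
obs 7: x=0 → posterior Gamma(31, 32/3)
obs 8: x=0 → posterior Gamma(31, 35/3)
obs 9: x=2 → posterior Gamma(33, 38/3)
obs 10: x=4 → posterior Gamma(37, 41/3)
obs 11: x=6 → posterior Gamma(43, 44/3)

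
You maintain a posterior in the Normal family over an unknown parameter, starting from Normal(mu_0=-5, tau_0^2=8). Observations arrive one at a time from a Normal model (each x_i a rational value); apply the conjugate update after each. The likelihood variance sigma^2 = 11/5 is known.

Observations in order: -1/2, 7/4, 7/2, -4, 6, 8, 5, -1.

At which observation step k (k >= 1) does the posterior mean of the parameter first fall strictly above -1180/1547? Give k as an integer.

obs 1: x=-1/2 → posterior Normal(-25/17, 88/51)
obs 2: x=7/4 → posterior Normal(-5/91, 88/91)
obs 3: x=7/2 → posterior Normal(135/131, 88/131)
obs 4: x=-4 → posterior Normal(-25/171, 88/171)
obs 5: x=6 → posterior Normal(215/211, 88/211)
obs 6: x=8 → posterior Normal(535/251, 88/251)
obs 7: x=5 → posterior Normal(245/97, 88/291)
obs 8: x=-1 → posterior Normal(695/331, 88/331)

k = 2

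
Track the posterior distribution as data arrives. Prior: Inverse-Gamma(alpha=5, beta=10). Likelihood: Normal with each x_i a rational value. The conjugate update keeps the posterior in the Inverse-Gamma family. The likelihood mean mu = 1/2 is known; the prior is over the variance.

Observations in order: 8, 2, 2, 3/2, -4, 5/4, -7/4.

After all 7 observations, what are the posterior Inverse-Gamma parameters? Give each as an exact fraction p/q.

alpha=17/2, beta=861/16

obs 1: x=8 → posterior Inverse-Gamma(11/2, 305/8)
obs 2: x=2 → posterior Inverse-Gamma(6, 157/4)
obs 3: x=2 → posterior Inverse-Gamma(13/2, 323/8)
obs 4: x=3/2 → posterior Inverse-Gamma(7, 327/8)
obs 5: x=-4 → posterior Inverse-Gamma(15/2, 51)
obs 6: x=5/4 → posterior Inverse-Gamma(8, 1641/32)
obs 7: x=-7/4 → posterior Inverse-Gamma(17/2, 861/16)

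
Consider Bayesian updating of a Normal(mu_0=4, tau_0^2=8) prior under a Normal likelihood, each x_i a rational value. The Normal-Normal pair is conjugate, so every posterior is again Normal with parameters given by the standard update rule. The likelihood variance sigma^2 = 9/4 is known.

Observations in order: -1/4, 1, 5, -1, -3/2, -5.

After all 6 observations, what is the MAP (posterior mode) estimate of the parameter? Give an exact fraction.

-20/201

obs 1: x=-1/4 → posterior Normal(28/41, 72/41)
obs 2: x=1 → posterior Normal(60/73, 72/73)
obs 3: x=5 → posterior Normal(44/21, 24/35)
obs 4: x=-1 → posterior Normal(188/137, 72/137)
obs 5: x=-3/2 → posterior Normal(140/169, 72/169)
obs 6: x=-5 → posterior Normal(-20/201, 24/67)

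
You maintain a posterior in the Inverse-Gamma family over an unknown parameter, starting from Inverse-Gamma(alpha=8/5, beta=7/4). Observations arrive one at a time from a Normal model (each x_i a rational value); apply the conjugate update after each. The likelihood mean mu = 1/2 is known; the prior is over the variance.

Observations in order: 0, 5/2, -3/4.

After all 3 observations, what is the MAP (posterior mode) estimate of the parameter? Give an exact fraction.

745/656

obs 1: x=0 → posterior Inverse-Gamma(21/10, 15/8)
obs 2: x=5/2 → posterior Inverse-Gamma(13/5, 31/8)
obs 3: x=-3/4 → posterior Inverse-Gamma(31/10, 149/32)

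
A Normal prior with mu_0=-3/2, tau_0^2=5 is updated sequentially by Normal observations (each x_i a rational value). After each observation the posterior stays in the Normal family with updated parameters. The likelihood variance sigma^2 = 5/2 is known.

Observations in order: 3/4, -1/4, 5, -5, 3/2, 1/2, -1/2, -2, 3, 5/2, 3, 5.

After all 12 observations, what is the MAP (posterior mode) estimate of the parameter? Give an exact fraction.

obs 1: x=3/4 → posterior Normal(0, 5/3)
obs 2: x=-1/4 → posterior Normal(-1/10, 1)
obs 3: x=5 → posterior Normal(19/14, 5/7)
obs 4: x=-5 → posterior Normal(-1/18, 5/9)
obs 5: x=3/2 → posterior Normal(5/22, 5/11)
obs 6: x=1/2 → posterior Normal(7/26, 5/13)
obs 7: x=-1/2 → posterior Normal(1/6, 1/3)
obs 8: x=-2 → posterior Normal(-3/34, 5/17)
obs 9: x=3 → posterior Normal(9/38, 5/19)
obs 10: x=5/2 → posterior Normal(19/42, 5/21)
obs 11: x=3 → posterior Normal(31/46, 5/23)
obs 12: x=5 → posterior Normal(51/50, 1/5)

51/50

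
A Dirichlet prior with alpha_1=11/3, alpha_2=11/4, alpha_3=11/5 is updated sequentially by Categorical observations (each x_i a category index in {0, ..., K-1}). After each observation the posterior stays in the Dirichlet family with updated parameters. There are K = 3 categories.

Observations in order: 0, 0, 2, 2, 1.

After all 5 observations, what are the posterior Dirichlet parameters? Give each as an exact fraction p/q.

obs 1: x=0 → posterior Dirichlet(14/3, 11/4, 11/5)
obs 2: x=0 → posterior Dirichlet(17/3, 11/4, 11/5)
obs 3: x=2 → posterior Dirichlet(17/3, 11/4, 16/5)
obs 4: x=2 → posterior Dirichlet(17/3, 11/4, 21/5)
obs 5: x=1 → posterior Dirichlet(17/3, 15/4, 21/5)

alpha_1=17/3, alpha_2=15/4, alpha_3=21/5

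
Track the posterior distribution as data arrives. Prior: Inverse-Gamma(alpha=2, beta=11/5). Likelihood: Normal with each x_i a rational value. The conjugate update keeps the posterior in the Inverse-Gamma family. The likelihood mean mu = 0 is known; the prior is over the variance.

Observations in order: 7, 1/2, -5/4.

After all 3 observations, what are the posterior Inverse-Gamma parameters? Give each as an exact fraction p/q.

alpha=7/2, beta=4417/160

obs 1: x=7 → posterior Inverse-Gamma(5/2, 267/10)
obs 2: x=1/2 → posterior Inverse-Gamma(3, 1073/40)
obs 3: x=-5/4 → posterior Inverse-Gamma(7/2, 4417/160)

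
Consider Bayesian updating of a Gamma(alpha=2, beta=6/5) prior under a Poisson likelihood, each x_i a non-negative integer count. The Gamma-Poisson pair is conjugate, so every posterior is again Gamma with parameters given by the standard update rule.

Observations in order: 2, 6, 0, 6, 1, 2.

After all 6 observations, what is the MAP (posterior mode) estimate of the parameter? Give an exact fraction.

5/2

obs 1: x=2 → posterior Gamma(4, 11/5)
obs 2: x=6 → posterior Gamma(10, 16/5)
obs 3: x=0 → posterior Gamma(10, 21/5)
obs 4: x=6 → posterior Gamma(16, 26/5)
obs 5: x=1 → posterior Gamma(17, 31/5)
obs 6: x=2 → posterior Gamma(19, 36/5)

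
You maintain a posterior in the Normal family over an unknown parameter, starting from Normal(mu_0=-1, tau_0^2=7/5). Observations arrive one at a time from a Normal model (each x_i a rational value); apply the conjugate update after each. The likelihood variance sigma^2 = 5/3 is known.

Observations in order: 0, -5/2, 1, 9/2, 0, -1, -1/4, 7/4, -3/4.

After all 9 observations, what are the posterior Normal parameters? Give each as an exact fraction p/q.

mu_0=131/856, tau_0^2=35/214

obs 1: x=0 → posterior Normal(-25/46, 35/46)
obs 2: x=-5/2 → posterior Normal(-155/134, 35/67)
obs 3: x=1 → posterior Normal(-113/176, 35/88)
obs 4: x=9/2 → posterior Normal(38/109, 35/109)
obs 5: x=0 → posterior Normal(19/65, 7/26)
obs 6: x=-1 → posterior Normal(17/151, 35/151)
obs 7: x=-1/4 → posterior Normal(47/688, 35/172)
obs 8: x=7/4 → posterior Normal(97/386, 35/193)
obs 9: x=-3/4 → posterior Normal(131/856, 35/214)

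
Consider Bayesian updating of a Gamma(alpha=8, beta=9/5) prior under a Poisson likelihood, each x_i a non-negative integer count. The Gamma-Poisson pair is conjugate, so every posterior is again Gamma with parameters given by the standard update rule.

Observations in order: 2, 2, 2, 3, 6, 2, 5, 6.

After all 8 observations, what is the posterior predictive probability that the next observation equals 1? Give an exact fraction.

obs 1: x=2 → posterior Gamma(10, 14/5)
obs 2: x=2 → posterior Gamma(12, 19/5)
obs 3: x=2 → posterior Gamma(14, 24/5)
obs 4: x=3 → posterior Gamma(17, 29/5)
obs 5: x=6 → posterior Gamma(23, 34/5)
obs 6: x=2 → posterior Gamma(25, 39/5)
obs 7: x=5 → posterior Gamma(30, 44/5)
obs 8: x=6 → posterior Gamma(36, 49/5)

35158382394417766399972753707384412576318959016115286326616005/348551224404935275095431568815079425043538685593146821751865344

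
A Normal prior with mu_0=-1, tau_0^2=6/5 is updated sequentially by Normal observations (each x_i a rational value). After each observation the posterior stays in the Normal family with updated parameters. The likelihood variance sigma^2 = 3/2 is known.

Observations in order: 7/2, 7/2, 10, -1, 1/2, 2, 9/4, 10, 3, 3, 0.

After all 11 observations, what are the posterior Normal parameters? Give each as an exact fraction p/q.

mu_0=142/49, tau_0^2=6/49

obs 1: x=7/2 → posterior Normal(1, 2/3)
obs 2: x=7/2 → posterior Normal(23/13, 6/13)
obs 3: x=10 → posterior Normal(63/17, 6/17)
obs 4: x=-1 → posterior Normal(59/21, 2/7)
obs 5: x=1/2 → posterior Normal(61/25, 6/25)
obs 6: x=2 → posterior Normal(69/29, 6/29)
obs 7: x=9/4 → posterior Normal(26/11, 2/11)
obs 8: x=10 → posterior Normal(118/37, 6/37)
obs 9: x=3 → posterior Normal(130/41, 6/41)
obs 10: x=3 → posterior Normal(142/45, 2/15)
obs 11: x=0 → posterior Normal(142/49, 6/49)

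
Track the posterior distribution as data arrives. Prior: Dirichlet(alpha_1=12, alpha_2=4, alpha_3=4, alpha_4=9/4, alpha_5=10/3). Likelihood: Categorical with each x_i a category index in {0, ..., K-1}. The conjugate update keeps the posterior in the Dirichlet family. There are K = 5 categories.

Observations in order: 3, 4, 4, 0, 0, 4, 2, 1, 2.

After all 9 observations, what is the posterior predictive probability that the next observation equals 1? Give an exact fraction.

obs 1: x=3 → posterior Dirichlet(12, 4, 4, 13/4, 10/3)
obs 2: x=4 → posterior Dirichlet(12, 4, 4, 13/4, 13/3)
obs 3: x=4 → posterior Dirichlet(12, 4, 4, 13/4, 16/3)
obs 4: x=0 → posterior Dirichlet(13, 4, 4, 13/4, 16/3)
obs 5: x=0 → posterior Dirichlet(14, 4, 4, 13/4, 16/3)
obs 6: x=4 → posterior Dirichlet(14, 4, 4, 13/4, 19/3)
obs 7: x=2 → posterior Dirichlet(14, 4, 5, 13/4, 19/3)
obs 8: x=1 → posterior Dirichlet(14, 5, 5, 13/4, 19/3)
obs 9: x=2 → posterior Dirichlet(14, 5, 6, 13/4, 19/3)

12/83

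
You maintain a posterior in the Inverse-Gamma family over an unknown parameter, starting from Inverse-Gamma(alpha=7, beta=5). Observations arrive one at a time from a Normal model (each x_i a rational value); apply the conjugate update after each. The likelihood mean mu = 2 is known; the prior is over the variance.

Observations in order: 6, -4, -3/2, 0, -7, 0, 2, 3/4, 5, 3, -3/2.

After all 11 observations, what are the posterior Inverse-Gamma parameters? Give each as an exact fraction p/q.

obs 1: x=6 → posterior Inverse-Gamma(15/2, 13)
obs 2: x=-4 → posterior Inverse-Gamma(8, 31)
obs 3: x=-3/2 → posterior Inverse-Gamma(17/2, 297/8)
obs 4: x=0 → posterior Inverse-Gamma(9, 313/8)
obs 5: x=-7 → posterior Inverse-Gamma(19/2, 637/8)
obs 6: x=0 → posterior Inverse-Gamma(10, 653/8)
obs 7: x=2 → posterior Inverse-Gamma(21/2, 653/8)
obs 8: x=3/4 → posterior Inverse-Gamma(11, 2637/32)
obs 9: x=5 → posterior Inverse-Gamma(23/2, 2781/32)
obs 10: x=3 → posterior Inverse-Gamma(12, 2797/32)
obs 11: x=-3/2 → posterior Inverse-Gamma(25/2, 2993/32)

alpha=25/2, beta=2993/32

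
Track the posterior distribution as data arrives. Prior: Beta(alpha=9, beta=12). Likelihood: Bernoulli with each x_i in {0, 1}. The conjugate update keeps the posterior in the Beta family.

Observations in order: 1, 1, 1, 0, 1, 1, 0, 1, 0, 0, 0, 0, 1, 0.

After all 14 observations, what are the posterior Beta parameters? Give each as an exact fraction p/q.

obs 1: x=1 → posterior Beta(10, 12)
obs 2: x=1 → posterior Beta(11, 12)
obs 3: x=1 → posterior Beta(12, 12)
obs 4: x=0 → posterior Beta(12, 13)
obs 5: x=1 → posterior Beta(13, 13)
obs 6: x=1 → posterior Beta(14, 13)
obs 7: x=0 → posterior Beta(14, 14)
obs 8: x=1 → posterior Beta(15, 14)
obs 9: x=0 → posterior Beta(15, 15)
obs 10: x=0 → posterior Beta(15, 16)
obs 11: x=0 → posterior Beta(15, 17)
obs 12: x=0 → posterior Beta(15, 18)
obs 13: x=1 → posterior Beta(16, 18)
obs 14: x=0 → posterior Beta(16, 19)

alpha=16, beta=19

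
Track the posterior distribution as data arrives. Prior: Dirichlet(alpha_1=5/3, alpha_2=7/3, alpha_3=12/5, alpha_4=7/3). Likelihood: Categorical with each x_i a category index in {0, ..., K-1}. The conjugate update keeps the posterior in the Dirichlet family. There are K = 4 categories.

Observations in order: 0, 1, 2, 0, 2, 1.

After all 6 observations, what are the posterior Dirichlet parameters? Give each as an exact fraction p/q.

alpha_1=11/3, alpha_2=13/3, alpha_3=22/5, alpha_4=7/3

obs 1: x=0 → posterior Dirichlet(8/3, 7/3, 12/5, 7/3)
obs 2: x=1 → posterior Dirichlet(8/3, 10/3, 12/5, 7/3)
obs 3: x=2 → posterior Dirichlet(8/3, 10/3, 17/5, 7/3)
obs 4: x=0 → posterior Dirichlet(11/3, 10/3, 17/5, 7/3)
obs 5: x=2 → posterior Dirichlet(11/3, 10/3, 22/5, 7/3)
obs 6: x=1 → posterior Dirichlet(11/3, 13/3, 22/5, 7/3)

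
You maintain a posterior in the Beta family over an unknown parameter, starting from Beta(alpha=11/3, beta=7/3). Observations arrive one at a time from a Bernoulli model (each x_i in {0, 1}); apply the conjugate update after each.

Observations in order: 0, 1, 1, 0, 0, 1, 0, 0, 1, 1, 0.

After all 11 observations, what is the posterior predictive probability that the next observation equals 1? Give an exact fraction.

26/51

obs 1: x=0 → posterior Beta(11/3, 10/3)
obs 2: x=1 → posterior Beta(14/3, 10/3)
obs 3: x=1 → posterior Beta(17/3, 10/3)
obs 4: x=0 → posterior Beta(17/3, 13/3)
obs 5: x=0 → posterior Beta(17/3, 16/3)
obs 6: x=1 → posterior Beta(20/3, 16/3)
obs 7: x=0 → posterior Beta(20/3, 19/3)
obs 8: x=0 → posterior Beta(20/3, 22/3)
obs 9: x=1 → posterior Beta(23/3, 22/3)
obs 10: x=1 → posterior Beta(26/3, 22/3)
obs 11: x=0 → posterior Beta(26/3, 25/3)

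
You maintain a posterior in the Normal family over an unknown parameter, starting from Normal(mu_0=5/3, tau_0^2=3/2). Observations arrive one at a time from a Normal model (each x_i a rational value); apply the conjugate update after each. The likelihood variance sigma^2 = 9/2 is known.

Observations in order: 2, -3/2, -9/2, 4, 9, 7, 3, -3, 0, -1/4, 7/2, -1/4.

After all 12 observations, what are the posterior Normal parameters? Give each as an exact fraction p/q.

obs 1: x=2 → posterior Normal(7/4, 9/8)
obs 2: x=-3/2 → posterior Normal(11/10, 9/10)
obs 3: x=-9/2 → posterior Normal(1/6, 3/4)
obs 4: x=4 → posterior Normal(5/7, 9/14)
obs 5: x=9 → posterior Normal(7/4, 9/16)
obs 6: x=7 → posterior Normal(7/3, 1/2)
obs 7: x=3 → posterior Normal(12/5, 9/20)
obs 8: x=-3 → posterior Normal(21/11, 9/22)
obs 9: x=0 → posterior Normal(7/4, 3/8)
obs 10: x=-1/4 → posterior Normal(83/52, 9/26)
obs 11: x=7/2 → posterior Normal(97/56, 9/28)
obs 12: x=-1/4 → posterior Normal(8/5, 3/10)

mu_0=8/5, tau_0^2=3/10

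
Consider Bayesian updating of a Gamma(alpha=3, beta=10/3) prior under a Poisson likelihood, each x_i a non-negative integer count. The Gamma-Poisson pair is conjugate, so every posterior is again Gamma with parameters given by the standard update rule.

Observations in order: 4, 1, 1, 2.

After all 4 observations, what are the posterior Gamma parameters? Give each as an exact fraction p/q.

obs 1: x=4 → posterior Gamma(7, 13/3)
obs 2: x=1 → posterior Gamma(8, 16/3)
obs 3: x=1 → posterior Gamma(9, 19/3)
obs 4: x=2 → posterior Gamma(11, 22/3)

alpha=11, beta=22/3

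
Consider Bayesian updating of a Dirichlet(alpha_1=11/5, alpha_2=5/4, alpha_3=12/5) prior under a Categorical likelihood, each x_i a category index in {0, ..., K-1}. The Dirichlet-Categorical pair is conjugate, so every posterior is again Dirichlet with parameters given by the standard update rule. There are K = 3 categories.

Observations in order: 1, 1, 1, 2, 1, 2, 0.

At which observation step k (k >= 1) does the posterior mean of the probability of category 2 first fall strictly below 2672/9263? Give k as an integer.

k = 3

obs 1: x=1 → posterior Dirichlet(11/5, 9/4, 12/5)
obs 2: x=1 → posterior Dirichlet(11/5, 13/4, 12/5)
obs 3: x=1 → posterior Dirichlet(11/5, 17/4, 12/5)
obs 4: x=2 → posterior Dirichlet(11/5, 17/4, 17/5)
obs 5: x=1 → posterior Dirichlet(11/5, 21/4, 17/5)
obs 6: x=2 → posterior Dirichlet(11/5, 21/4, 22/5)
obs 7: x=0 → posterior Dirichlet(16/5, 21/4, 22/5)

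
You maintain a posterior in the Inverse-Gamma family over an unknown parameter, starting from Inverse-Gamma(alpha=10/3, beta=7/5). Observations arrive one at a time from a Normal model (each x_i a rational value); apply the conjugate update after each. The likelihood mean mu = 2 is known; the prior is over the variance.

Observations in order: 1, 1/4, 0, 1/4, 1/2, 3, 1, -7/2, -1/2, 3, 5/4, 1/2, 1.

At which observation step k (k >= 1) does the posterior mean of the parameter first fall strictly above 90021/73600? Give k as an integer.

obs 1: x=1 → posterior Inverse-Gamma(23/6, 19/10)
obs 2: x=1/4 → posterior Inverse-Gamma(13/3, 549/160)
obs 3: x=0 → posterior Inverse-Gamma(29/6, 869/160)
obs 4: x=1/4 → posterior Inverse-Gamma(16/3, 557/80)
obs 5: x=1/2 → posterior Inverse-Gamma(35/6, 647/80)
obs 6: x=3 → posterior Inverse-Gamma(19/3, 687/80)
obs 7: x=1 → posterior Inverse-Gamma(41/6, 727/80)
obs 8: x=-7/2 → posterior Inverse-Gamma(22/3, 1937/80)
obs 9: x=-1/2 → posterior Inverse-Gamma(47/6, 2187/80)
obs 10: x=3 → posterior Inverse-Gamma(25/3, 2227/80)
obs 11: x=5/4 → posterior Inverse-Gamma(53/6, 4499/160)
obs 12: x=1/2 → posterior Inverse-Gamma(28/3, 4679/160)
obs 13: x=1 → posterior Inverse-Gamma(59/6, 4759/160)

k = 3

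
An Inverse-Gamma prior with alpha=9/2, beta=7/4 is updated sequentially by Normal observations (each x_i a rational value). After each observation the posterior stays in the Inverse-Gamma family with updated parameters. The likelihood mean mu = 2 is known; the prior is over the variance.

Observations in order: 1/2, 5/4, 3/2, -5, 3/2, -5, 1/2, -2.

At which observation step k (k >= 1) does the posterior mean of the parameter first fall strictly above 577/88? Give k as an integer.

obs 1: x=1/2 → posterior Inverse-Gamma(5, 23/8)
obs 2: x=5/4 → posterior Inverse-Gamma(11/2, 101/32)
obs 3: x=3/2 → posterior Inverse-Gamma(6, 105/32)
obs 4: x=-5 → posterior Inverse-Gamma(13/2, 889/32)
obs 5: x=3/2 → posterior Inverse-Gamma(7, 893/32)
obs 6: x=-5 → posterior Inverse-Gamma(15/2, 1677/32)
obs 7: x=1/2 → posterior Inverse-Gamma(8, 1713/32)
obs 8: x=-2 → posterior Inverse-Gamma(17/2, 1969/32)

k = 6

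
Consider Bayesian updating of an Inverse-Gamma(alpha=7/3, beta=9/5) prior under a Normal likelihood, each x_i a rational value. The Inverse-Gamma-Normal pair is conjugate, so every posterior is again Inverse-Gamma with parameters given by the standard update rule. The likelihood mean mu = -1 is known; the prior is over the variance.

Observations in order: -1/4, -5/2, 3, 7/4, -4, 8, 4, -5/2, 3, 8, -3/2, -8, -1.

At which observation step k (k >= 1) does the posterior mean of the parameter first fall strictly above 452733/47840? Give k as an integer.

obs 1: x=-1/4 → posterior Inverse-Gamma(17/6, 333/160)
obs 2: x=-5/2 → posterior Inverse-Gamma(10/3, 513/160)
obs 3: x=3 → posterior Inverse-Gamma(23/6, 1793/160)
obs 4: x=7/4 → posterior Inverse-Gamma(13/3, 1199/80)
obs 5: x=-4 → posterior Inverse-Gamma(29/6, 1559/80)
obs 6: x=8 → posterior Inverse-Gamma(16/3, 4799/80)
obs 7: x=4 → posterior Inverse-Gamma(35/6, 5799/80)
obs 8: x=-5/2 → posterior Inverse-Gamma(19/3, 5889/80)
obs 9: x=3 → posterior Inverse-Gamma(41/6, 6529/80)
obs 10: x=8 → posterior Inverse-Gamma(22/3, 9769/80)
obs 11: x=-3/2 → posterior Inverse-Gamma(47/6, 9779/80)
obs 12: x=-8 → posterior Inverse-Gamma(25/3, 11739/80)
obs 13: x=-1 → posterior Inverse-Gamma(53/6, 11739/80)

k = 6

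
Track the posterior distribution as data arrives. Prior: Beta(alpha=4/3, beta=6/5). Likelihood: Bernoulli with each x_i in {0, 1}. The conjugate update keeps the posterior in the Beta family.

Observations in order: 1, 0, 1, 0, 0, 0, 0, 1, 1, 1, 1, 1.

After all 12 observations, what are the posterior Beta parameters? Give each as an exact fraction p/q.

obs 1: x=1 → posterior Beta(7/3, 6/5)
obs 2: x=0 → posterior Beta(7/3, 11/5)
obs 3: x=1 → posterior Beta(10/3, 11/5)
obs 4: x=0 → posterior Beta(10/3, 16/5)
obs 5: x=0 → posterior Beta(10/3, 21/5)
obs 6: x=0 → posterior Beta(10/3, 26/5)
obs 7: x=0 → posterior Beta(10/3, 31/5)
obs 8: x=1 → posterior Beta(13/3, 31/5)
obs 9: x=1 → posterior Beta(16/3, 31/5)
obs 10: x=1 → posterior Beta(19/3, 31/5)
obs 11: x=1 → posterior Beta(22/3, 31/5)
obs 12: x=1 → posterior Beta(25/3, 31/5)

alpha=25/3, beta=31/5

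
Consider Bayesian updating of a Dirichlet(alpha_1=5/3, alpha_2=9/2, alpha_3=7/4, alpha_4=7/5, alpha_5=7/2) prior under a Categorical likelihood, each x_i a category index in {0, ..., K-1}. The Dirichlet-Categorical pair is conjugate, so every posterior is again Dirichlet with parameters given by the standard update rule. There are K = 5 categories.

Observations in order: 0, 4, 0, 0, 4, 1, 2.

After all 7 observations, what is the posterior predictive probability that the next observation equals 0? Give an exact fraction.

280/1189

obs 1: x=0 → posterior Dirichlet(8/3, 9/2, 7/4, 7/5, 7/2)
obs 2: x=4 → posterior Dirichlet(8/3, 9/2, 7/4, 7/5, 9/2)
obs 3: x=0 → posterior Dirichlet(11/3, 9/2, 7/4, 7/5, 9/2)
obs 4: x=0 → posterior Dirichlet(14/3, 9/2, 7/4, 7/5, 9/2)
obs 5: x=4 → posterior Dirichlet(14/3, 9/2, 7/4, 7/5, 11/2)
obs 6: x=1 → posterior Dirichlet(14/3, 11/2, 7/4, 7/5, 11/2)
obs 7: x=2 → posterior Dirichlet(14/3, 11/2, 11/4, 7/5, 11/2)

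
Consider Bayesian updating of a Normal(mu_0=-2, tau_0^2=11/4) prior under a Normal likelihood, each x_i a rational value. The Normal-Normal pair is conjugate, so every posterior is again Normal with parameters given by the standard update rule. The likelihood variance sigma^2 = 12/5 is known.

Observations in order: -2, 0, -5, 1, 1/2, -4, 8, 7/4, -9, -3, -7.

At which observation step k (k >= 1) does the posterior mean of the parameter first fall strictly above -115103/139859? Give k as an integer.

k = 7

obs 1: x=-2 → posterior Normal(-2, 132/103)
obs 2: x=0 → posterior Normal(-103/79, 66/79)
obs 3: x=-5 → posterior Normal(-481/213, 44/71)
obs 4: x=1 → posterior Normal(-213/134, 33/67)
obs 5: x=1/2 → posterior Normal(-797/646, 132/323)
obs 6: x=-4 → posterior Normal(-1237/756, 22/63)
obs 7: x=8 → posterior Normal(-357/866, 132/433)
obs 8: x=7/4 → posterior Normal(-329/1952, 33/122)
obs 9: x=-9 → posterior Normal(-2309/2172, 44/181)
obs 10: x=-3 → posterior Normal(-2969/2392, 66/299)
obs 11: x=-7 → posterior Normal(-4509/2612, 132/653)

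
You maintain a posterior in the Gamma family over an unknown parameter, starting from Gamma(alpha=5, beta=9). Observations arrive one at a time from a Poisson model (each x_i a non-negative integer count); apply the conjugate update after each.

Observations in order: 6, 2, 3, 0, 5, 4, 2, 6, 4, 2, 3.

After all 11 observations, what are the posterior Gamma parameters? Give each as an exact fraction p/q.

obs 1: x=6 → posterior Gamma(11, 10)
obs 2: x=2 → posterior Gamma(13, 11)
obs 3: x=3 → posterior Gamma(16, 12)
obs 4: x=0 → posterior Gamma(16, 13)
obs 5: x=5 → posterior Gamma(21, 14)
obs 6: x=4 → posterior Gamma(25, 15)
obs 7: x=2 → posterior Gamma(27, 16)
obs 8: x=6 → posterior Gamma(33, 17)
obs 9: x=4 → posterior Gamma(37, 18)
obs 10: x=2 → posterior Gamma(39, 19)
obs 11: x=3 → posterior Gamma(42, 20)

alpha=42, beta=20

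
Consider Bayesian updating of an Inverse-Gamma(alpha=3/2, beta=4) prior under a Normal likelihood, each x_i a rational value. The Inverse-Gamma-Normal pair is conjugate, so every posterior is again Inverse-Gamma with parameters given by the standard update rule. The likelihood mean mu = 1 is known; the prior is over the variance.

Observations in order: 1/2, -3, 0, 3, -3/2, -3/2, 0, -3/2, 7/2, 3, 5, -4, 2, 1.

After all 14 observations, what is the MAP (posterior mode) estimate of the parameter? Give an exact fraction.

obs 1: x=1/2 → posterior Inverse-Gamma(2, 33/8)
obs 2: x=-3 → posterior Inverse-Gamma(5/2, 97/8)
obs 3: x=0 → posterior Inverse-Gamma(3, 101/8)
obs 4: x=3 → posterior Inverse-Gamma(7/2, 117/8)
obs 5: x=-3/2 → posterior Inverse-Gamma(4, 71/4)
obs 6: x=-3/2 → posterior Inverse-Gamma(9/2, 167/8)
obs 7: x=0 → posterior Inverse-Gamma(5, 171/8)
obs 8: x=-3/2 → posterior Inverse-Gamma(11/2, 49/2)
obs 9: x=7/2 → posterior Inverse-Gamma(6, 221/8)
obs 10: x=3 → posterior Inverse-Gamma(13/2, 237/8)
obs 11: x=5 → posterior Inverse-Gamma(7, 301/8)
obs 12: x=-4 → posterior Inverse-Gamma(15/2, 401/8)
obs 13: x=2 → posterior Inverse-Gamma(8, 405/8)
obs 14: x=1 → posterior Inverse-Gamma(17/2, 405/8)

405/76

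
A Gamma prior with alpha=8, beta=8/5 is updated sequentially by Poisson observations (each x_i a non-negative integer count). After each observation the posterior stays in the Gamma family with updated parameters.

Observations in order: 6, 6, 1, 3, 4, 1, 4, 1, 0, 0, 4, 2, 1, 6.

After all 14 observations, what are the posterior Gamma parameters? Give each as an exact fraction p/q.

alpha=47, beta=78/5

obs 1: x=6 → posterior Gamma(14, 13/5)
obs 2: x=6 → posterior Gamma(20, 18/5)
obs 3: x=1 → posterior Gamma(21, 23/5)
obs 4: x=3 → posterior Gamma(24, 28/5)
obs 5: x=4 → posterior Gamma(28, 33/5)
obs 6: x=1 → posterior Gamma(29, 38/5)
obs 7: x=4 → posterior Gamma(33, 43/5)
obs 8: x=1 → posterior Gamma(34, 48/5)
obs 9: x=0 → posterior Gamma(34, 53/5)
obs 10: x=0 → posterior Gamma(34, 58/5)
obs 11: x=4 → posterior Gamma(38, 63/5)
obs 12: x=2 → posterior Gamma(40, 68/5)
obs 13: x=1 → posterior Gamma(41, 73/5)
obs 14: x=6 → posterior Gamma(47, 78/5)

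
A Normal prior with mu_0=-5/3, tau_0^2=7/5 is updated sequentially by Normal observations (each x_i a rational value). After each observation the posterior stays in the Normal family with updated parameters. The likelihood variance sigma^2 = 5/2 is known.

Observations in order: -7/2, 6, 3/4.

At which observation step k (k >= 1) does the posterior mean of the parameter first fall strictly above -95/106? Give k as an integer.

k = 2

obs 1: x=-7/2 → posterior Normal(-272/117, 35/39)
obs 2: x=6 → posterior Normal(-20/159, 35/53)
obs 3: x=3/4 → posterior Normal(23/402, 35/67)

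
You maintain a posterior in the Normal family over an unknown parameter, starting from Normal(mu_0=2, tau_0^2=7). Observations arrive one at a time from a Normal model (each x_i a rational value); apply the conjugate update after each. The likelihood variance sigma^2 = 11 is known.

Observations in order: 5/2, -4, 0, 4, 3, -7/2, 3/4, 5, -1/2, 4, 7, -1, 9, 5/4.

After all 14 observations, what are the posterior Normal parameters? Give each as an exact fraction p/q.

mu_0=429/218, tau_0^2=77/109

obs 1: x=5/2 → posterior Normal(79/36, 77/18)
obs 2: x=-4 → posterior Normal(23/50, 77/25)
obs 3: x=0 → posterior Normal(23/64, 77/32)
obs 4: x=4 → posterior Normal(79/78, 77/39)
obs 5: x=3 → posterior Normal(121/92, 77/46)
obs 6: x=-7/2 → posterior Normal(36/53, 77/53)
obs 7: x=3/4 → posterior Normal(11/16, 77/60)
obs 8: x=5 → posterior Normal(305/268, 77/67)
obs 9: x=-1/2 → posterior Normal(291/296, 77/74)
obs 10: x=4 → posterior Normal(403/324, 77/81)
obs 11: x=7 → posterior Normal(599/352, 7/8)
obs 12: x=-1 → posterior Normal(571/380, 77/95)
obs 13: x=9 → posterior Normal(823/408, 77/102)
obs 14: x=5/4 → posterior Normal(429/218, 77/109)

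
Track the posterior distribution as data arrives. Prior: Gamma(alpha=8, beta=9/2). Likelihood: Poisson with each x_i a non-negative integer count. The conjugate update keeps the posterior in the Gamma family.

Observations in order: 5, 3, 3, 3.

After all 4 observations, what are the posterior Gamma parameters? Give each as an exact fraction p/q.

alpha=22, beta=17/2

obs 1: x=5 → posterior Gamma(13, 11/2)
obs 2: x=3 → posterior Gamma(16, 13/2)
obs 3: x=3 → posterior Gamma(19, 15/2)
obs 4: x=3 → posterior Gamma(22, 17/2)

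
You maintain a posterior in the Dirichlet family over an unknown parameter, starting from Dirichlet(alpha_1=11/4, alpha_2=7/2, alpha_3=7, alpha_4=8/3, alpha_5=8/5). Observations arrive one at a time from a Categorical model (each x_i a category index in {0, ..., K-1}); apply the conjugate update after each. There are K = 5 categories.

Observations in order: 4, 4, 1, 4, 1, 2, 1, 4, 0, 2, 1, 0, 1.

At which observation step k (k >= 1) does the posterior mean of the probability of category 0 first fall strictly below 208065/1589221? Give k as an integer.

k = 4

obs 1: x=4 → posterior Dirichlet(11/4, 7/2, 7, 8/3, 13/5)
obs 2: x=4 → posterior Dirichlet(11/4, 7/2, 7, 8/3, 18/5)
obs 3: x=1 → posterior Dirichlet(11/4, 9/2, 7, 8/3, 18/5)
obs 4: x=4 → posterior Dirichlet(11/4, 9/2, 7, 8/3, 23/5)
obs 5: x=1 → posterior Dirichlet(11/4, 11/2, 7, 8/3, 23/5)
obs 6: x=2 → posterior Dirichlet(11/4, 11/2, 8, 8/3, 23/5)
obs 7: x=1 → posterior Dirichlet(11/4, 13/2, 8, 8/3, 23/5)
obs 8: x=4 → posterior Dirichlet(11/4, 13/2, 8, 8/3, 28/5)
obs 9: x=0 → posterior Dirichlet(15/4, 13/2, 8, 8/3, 28/5)
obs 10: x=2 → posterior Dirichlet(15/4, 13/2, 9, 8/3, 28/5)
obs 11: x=1 → posterior Dirichlet(15/4, 15/2, 9, 8/3, 28/5)
obs 12: x=0 → posterior Dirichlet(19/4, 15/2, 9, 8/3, 28/5)
obs 13: x=1 → posterior Dirichlet(19/4, 17/2, 9, 8/3, 28/5)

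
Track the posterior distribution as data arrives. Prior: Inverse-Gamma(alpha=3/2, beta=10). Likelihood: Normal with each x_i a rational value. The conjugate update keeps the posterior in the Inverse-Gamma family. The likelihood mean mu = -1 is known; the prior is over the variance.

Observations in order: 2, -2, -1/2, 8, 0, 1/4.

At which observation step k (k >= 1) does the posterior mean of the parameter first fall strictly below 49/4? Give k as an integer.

k = 2

obs 1: x=2 → posterior Inverse-Gamma(2, 29/2)
obs 2: x=-2 → posterior Inverse-Gamma(5/2, 15)
obs 3: x=-1/2 → posterior Inverse-Gamma(3, 121/8)
obs 4: x=8 → posterior Inverse-Gamma(7/2, 445/8)
obs 5: x=0 → posterior Inverse-Gamma(4, 449/8)
obs 6: x=1/4 → posterior Inverse-Gamma(9/2, 1821/32)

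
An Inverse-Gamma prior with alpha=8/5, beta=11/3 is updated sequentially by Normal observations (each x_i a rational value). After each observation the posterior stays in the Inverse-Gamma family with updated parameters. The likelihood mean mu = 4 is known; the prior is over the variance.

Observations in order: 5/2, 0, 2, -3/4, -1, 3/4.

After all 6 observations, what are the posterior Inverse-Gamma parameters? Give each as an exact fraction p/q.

alpha=23/5, beta=2105/48

obs 1: x=5/2 → posterior Inverse-Gamma(21/10, 115/24)
obs 2: x=0 → posterior Inverse-Gamma(13/5, 307/24)
obs 3: x=2 → posterior Inverse-Gamma(31/10, 355/24)
obs 4: x=-3/4 → posterior Inverse-Gamma(18/5, 2503/96)
obs 5: x=-1 → posterior Inverse-Gamma(41/10, 3703/96)
obs 6: x=3/4 → posterior Inverse-Gamma(23/5, 2105/48)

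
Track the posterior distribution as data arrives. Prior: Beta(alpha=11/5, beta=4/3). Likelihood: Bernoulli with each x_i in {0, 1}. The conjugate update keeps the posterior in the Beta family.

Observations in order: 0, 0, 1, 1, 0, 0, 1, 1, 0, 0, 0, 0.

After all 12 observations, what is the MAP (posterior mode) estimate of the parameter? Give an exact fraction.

78/203

obs 1: x=0 → posterior Beta(11/5, 7/3)
obs 2: x=0 → posterior Beta(11/5, 10/3)
obs 3: x=1 → posterior Beta(16/5, 10/3)
obs 4: x=1 → posterior Beta(21/5, 10/3)
obs 5: x=0 → posterior Beta(21/5, 13/3)
obs 6: x=0 → posterior Beta(21/5, 16/3)
obs 7: x=1 → posterior Beta(26/5, 16/3)
obs 8: x=1 → posterior Beta(31/5, 16/3)
obs 9: x=0 → posterior Beta(31/5, 19/3)
obs 10: x=0 → posterior Beta(31/5, 22/3)
obs 11: x=0 → posterior Beta(31/5, 25/3)
obs 12: x=0 → posterior Beta(31/5, 28/3)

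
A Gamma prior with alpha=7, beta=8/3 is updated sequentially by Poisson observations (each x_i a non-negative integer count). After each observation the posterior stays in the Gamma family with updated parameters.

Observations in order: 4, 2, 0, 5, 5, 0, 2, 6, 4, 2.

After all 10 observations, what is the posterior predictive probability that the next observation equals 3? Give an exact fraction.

obs 1: x=4 → posterior Gamma(11, 11/3)
obs 2: x=2 → posterior Gamma(13, 14/3)
obs 3: x=0 → posterior Gamma(13, 17/3)
obs 4: x=5 → posterior Gamma(18, 20/3)
obs 5: x=5 → posterior Gamma(23, 23/3)
obs 6: x=0 → posterior Gamma(23, 26/3)
obs 7: x=2 → posterior Gamma(25, 29/3)
obs 8: x=6 → posterior Gamma(31, 32/3)
obs 9: x=4 → posterior Gamma(35, 35/3)
obs 10: x=2 → posterior Gamma(37, 38/3)

6986433286157090922509397353421239759686417229500306715547009024/32460430015431999968619493682032835511850959272235390105491169601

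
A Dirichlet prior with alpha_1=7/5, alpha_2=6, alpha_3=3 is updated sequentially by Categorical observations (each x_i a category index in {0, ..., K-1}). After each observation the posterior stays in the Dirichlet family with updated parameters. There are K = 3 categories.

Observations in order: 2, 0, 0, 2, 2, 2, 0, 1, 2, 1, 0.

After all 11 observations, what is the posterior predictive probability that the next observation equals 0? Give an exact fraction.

obs 1: x=2 → posterior Dirichlet(7/5, 6, 4)
obs 2: x=0 → posterior Dirichlet(12/5, 6, 4)
obs 3: x=0 → posterior Dirichlet(17/5, 6, 4)
obs 4: x=2 → posterior Dirichlet(17/5, 6, 5)
obs 5: x=2 → posterior Dirichlet(17/5, 6, 6)
obs 6: x=2 → posterior Dirichlet(17/5, 6, 7)
obs 7: x=0 → posterior Dirichlet(22/5, 6, 7)
obs 8: x=1 → posterior Dirichlet(22/5, 7, 7)
obs 9: x=2 → posterior Dirichlet(22/5, 7, 8)
obs 10: x=1 → posterior Dirichlet(22/5, 8, 8)
obs 11: x=0 → posterior Dirichlet(27/5, 8, 8)

27/107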